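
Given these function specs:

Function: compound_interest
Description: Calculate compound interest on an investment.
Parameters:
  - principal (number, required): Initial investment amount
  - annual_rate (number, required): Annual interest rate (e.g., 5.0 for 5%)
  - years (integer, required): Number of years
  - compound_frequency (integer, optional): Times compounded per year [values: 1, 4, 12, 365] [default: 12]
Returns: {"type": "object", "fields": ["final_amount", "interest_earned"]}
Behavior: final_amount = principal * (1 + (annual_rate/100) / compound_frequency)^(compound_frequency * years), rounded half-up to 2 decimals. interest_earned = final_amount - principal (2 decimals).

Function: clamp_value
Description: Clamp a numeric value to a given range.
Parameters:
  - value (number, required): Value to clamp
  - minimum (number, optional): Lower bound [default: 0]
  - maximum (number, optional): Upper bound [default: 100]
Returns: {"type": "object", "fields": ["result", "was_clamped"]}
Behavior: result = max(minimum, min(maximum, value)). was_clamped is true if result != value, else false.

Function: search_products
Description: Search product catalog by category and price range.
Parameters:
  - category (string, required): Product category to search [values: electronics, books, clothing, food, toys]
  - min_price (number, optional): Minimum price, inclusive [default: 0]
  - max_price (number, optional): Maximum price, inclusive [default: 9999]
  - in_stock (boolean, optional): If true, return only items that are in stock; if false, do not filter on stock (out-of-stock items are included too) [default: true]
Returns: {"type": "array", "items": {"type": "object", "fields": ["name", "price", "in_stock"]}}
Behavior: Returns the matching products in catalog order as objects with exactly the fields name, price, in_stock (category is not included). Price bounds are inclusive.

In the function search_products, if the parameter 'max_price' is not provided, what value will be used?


The search_products spec declares:
  - max_price (number, optional): Maximum price, inclusive [default: 9999]
Default:
9999


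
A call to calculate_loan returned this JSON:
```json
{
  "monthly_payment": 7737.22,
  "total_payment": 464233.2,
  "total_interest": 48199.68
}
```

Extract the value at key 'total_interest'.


48199.68


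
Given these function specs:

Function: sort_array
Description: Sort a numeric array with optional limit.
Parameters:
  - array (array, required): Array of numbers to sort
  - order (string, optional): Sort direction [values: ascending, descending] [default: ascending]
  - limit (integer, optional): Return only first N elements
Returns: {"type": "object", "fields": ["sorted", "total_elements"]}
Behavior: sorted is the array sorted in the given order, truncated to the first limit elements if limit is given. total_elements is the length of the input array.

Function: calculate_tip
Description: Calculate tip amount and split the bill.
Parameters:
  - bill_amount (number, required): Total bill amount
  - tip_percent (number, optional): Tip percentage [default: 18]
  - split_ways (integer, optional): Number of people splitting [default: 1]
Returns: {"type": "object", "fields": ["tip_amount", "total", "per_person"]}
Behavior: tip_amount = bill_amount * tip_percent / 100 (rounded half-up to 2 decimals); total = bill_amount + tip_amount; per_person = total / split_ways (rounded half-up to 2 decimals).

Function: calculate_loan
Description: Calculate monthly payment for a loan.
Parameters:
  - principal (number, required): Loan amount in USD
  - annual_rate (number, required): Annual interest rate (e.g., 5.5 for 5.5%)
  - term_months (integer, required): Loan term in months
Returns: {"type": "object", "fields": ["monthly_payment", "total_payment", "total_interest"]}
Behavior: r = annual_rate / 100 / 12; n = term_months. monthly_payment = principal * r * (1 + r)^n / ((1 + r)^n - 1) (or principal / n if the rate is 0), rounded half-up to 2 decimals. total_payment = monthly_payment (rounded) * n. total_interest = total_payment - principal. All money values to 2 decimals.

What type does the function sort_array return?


The sort_array spec declares Returns: {"type": "object", "fields": ["sorted", "total_elements"]}
Type:
object


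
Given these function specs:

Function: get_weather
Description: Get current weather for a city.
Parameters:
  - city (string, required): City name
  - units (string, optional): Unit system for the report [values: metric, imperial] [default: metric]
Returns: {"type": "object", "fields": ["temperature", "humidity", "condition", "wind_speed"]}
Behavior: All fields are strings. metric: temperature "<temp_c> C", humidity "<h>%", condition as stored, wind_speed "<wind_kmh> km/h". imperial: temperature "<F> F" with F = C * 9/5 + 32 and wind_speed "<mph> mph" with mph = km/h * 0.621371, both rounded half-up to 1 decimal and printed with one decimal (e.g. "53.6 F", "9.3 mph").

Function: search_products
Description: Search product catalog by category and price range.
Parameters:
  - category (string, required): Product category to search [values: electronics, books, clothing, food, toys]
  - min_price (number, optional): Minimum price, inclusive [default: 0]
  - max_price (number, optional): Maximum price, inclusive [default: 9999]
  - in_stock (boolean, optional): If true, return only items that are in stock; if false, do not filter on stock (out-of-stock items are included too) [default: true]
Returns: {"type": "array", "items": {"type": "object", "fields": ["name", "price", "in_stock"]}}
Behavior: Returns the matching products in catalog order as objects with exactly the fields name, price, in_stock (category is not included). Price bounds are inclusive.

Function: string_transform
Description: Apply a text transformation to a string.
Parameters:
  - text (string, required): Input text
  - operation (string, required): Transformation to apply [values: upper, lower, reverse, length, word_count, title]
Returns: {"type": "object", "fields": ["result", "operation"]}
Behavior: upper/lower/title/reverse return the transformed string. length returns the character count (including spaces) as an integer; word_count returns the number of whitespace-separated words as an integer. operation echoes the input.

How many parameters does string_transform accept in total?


Parameters of string_transform: text (required), operation (required)
Total:
2


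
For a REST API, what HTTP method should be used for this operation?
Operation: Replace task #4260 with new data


GET = read, POST = create, PUT = update/replace, DELETE = remove
This operation is an update/replace.
PUT


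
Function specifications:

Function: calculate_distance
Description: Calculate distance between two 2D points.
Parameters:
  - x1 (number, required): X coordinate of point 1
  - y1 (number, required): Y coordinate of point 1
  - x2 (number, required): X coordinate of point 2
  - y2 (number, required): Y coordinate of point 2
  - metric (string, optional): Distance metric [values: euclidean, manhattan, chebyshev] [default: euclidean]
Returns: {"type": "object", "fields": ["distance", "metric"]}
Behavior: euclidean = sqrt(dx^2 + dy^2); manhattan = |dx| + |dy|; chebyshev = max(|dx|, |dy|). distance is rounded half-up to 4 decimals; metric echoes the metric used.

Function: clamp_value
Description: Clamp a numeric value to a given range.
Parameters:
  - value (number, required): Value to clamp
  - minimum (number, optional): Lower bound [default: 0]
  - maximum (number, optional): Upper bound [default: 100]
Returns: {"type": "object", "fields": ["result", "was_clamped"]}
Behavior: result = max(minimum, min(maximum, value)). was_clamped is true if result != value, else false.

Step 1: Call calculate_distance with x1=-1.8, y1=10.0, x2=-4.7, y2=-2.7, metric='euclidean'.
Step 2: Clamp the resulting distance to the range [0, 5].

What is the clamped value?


Step 1: calculate_distance (euclidean)
  |dx| = |-4.7 - -1.8| = 2.9; |dy| = |-2.7 - 10| = 12.7
  euclidean: sqrt(2.9^2 + 12.7^2) = sqrt(169.7) = 13.026895
  Round to 4 decimals: 13.0269
  -> distance = 13.0269
Step 2: clamp_value(value=13.0269, minimum=0, maximum=5)
  result = max(0, min(5, 13.0269)) = max(0, 5) = 5
  was_clamped = (5 != 13.0269) = true
  -> result = 5
5


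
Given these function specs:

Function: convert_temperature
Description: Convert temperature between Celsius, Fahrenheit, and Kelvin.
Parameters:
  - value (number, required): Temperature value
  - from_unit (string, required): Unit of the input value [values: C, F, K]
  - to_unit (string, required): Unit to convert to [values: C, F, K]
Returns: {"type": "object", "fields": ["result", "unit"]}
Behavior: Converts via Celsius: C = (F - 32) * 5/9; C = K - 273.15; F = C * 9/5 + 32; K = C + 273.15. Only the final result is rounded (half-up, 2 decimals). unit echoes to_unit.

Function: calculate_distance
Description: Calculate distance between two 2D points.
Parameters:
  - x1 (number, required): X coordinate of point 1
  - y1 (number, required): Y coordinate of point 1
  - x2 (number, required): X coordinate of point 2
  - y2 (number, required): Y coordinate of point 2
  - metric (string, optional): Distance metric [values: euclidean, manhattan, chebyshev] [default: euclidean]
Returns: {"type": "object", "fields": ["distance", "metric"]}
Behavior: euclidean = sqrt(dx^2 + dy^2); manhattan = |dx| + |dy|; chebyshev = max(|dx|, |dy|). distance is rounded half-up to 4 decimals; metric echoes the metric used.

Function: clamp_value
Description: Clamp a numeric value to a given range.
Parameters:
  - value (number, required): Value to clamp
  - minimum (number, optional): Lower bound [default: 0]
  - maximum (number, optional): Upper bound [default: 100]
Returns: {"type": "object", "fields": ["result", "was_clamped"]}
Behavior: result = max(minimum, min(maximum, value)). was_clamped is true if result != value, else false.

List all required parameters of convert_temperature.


Parameters of convert_temperature and their required/optional flag:
  value: required
  from_unit: required
  to_unit: required
from_unit, to_unit, value


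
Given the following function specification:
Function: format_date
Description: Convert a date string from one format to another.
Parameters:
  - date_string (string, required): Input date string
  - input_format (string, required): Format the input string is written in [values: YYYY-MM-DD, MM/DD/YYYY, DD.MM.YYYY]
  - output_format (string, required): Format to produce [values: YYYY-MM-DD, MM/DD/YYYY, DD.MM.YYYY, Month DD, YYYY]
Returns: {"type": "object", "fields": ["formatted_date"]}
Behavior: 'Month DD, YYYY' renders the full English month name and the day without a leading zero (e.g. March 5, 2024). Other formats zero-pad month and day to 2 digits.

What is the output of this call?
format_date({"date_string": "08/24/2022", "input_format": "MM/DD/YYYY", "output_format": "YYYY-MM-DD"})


Parse '08/24/2022' as MM/DD/YYYY: year=2022, month=8, day=24
Render as YYYY-MM-DD: 2022-08-24
Output:
{"formatted_date": "2022-08-24"}


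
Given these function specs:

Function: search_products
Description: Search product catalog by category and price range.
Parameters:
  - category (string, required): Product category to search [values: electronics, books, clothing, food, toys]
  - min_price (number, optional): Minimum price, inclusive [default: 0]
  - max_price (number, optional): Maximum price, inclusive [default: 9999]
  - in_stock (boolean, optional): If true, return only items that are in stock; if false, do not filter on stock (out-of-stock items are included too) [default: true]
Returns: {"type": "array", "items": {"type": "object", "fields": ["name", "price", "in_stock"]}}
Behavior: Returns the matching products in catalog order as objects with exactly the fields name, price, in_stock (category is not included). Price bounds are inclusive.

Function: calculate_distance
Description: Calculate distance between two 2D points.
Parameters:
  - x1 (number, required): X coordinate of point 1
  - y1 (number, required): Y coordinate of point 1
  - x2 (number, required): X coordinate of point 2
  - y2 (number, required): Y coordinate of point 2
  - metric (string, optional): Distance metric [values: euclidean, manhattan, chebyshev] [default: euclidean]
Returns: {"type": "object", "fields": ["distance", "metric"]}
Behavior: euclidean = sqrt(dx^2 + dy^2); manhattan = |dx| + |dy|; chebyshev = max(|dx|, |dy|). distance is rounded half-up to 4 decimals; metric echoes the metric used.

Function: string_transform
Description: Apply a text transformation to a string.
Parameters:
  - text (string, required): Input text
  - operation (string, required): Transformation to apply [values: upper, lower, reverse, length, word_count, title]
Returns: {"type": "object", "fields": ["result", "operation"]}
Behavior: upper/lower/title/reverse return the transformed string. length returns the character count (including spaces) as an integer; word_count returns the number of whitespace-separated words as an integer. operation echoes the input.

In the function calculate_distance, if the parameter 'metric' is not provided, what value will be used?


The calculate_distance spec declares:
  - metric (string, optional): Distance metric [values: euclidean, manhattan, chebyshev] [default: euclidean]
Default:
euclidean


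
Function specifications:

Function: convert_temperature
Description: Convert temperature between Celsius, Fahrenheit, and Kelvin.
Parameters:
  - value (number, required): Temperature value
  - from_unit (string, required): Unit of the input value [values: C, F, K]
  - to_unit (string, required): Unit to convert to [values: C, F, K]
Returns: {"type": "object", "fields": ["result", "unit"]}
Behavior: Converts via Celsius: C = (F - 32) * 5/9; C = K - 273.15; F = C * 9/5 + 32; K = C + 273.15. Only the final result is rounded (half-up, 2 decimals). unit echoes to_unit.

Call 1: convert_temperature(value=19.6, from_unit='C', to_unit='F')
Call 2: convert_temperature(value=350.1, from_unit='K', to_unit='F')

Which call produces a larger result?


Call 1:
  Input already in C: 19.6
  To F: 19.6 * 9/5 + 32 = 67.28
  Round to 2 decimals: 67.28
  -> 67.28 F
Call 2:
  To C: 350.1 - 273.15 = 76.95
  To F: 76.95 * 9/5 + 32 = 170.51
  Round to 2 decimals: 170.51
  -> 170.51 F
Call 2 (170.51 F)


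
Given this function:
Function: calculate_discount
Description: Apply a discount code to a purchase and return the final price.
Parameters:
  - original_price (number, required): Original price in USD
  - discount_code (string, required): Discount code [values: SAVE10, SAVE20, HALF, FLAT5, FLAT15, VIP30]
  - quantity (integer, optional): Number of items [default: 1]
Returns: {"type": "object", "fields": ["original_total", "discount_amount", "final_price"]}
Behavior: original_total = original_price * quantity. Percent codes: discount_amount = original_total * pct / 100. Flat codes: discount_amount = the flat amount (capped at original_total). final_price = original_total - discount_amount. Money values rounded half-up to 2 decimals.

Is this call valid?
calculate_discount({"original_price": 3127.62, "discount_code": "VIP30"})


Checking all required parameters present and types match... All valid.
Valid


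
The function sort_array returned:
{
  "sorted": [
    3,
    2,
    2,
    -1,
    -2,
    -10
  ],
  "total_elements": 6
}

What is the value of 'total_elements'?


6


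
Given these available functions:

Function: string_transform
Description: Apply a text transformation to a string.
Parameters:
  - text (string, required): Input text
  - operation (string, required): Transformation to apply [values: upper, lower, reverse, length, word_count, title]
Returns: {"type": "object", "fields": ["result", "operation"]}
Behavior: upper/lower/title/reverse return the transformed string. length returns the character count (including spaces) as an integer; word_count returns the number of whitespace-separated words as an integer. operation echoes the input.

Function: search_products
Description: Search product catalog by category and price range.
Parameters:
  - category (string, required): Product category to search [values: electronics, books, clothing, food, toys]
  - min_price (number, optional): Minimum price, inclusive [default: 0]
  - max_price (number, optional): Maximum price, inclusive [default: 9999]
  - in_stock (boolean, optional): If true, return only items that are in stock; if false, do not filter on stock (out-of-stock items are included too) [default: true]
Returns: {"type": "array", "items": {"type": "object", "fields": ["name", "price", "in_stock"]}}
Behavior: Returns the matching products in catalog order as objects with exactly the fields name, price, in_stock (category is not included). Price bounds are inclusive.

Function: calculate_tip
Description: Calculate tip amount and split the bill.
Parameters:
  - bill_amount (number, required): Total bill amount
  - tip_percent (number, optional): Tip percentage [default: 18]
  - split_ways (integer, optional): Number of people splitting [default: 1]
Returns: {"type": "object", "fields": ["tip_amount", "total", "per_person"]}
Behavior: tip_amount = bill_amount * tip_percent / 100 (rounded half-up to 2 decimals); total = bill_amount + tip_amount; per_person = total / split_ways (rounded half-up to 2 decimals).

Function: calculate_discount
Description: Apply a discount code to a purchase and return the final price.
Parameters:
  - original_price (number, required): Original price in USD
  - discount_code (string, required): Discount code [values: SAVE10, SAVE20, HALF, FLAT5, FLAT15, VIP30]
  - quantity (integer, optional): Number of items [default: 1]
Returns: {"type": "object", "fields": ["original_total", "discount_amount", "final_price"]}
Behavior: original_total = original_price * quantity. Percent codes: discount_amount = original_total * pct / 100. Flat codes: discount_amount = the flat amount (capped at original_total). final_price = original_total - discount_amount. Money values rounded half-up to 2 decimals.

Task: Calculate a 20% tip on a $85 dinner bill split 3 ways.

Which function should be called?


The task needs a function whose description is: Calculate tip amount and split the bill.
calculate_tip


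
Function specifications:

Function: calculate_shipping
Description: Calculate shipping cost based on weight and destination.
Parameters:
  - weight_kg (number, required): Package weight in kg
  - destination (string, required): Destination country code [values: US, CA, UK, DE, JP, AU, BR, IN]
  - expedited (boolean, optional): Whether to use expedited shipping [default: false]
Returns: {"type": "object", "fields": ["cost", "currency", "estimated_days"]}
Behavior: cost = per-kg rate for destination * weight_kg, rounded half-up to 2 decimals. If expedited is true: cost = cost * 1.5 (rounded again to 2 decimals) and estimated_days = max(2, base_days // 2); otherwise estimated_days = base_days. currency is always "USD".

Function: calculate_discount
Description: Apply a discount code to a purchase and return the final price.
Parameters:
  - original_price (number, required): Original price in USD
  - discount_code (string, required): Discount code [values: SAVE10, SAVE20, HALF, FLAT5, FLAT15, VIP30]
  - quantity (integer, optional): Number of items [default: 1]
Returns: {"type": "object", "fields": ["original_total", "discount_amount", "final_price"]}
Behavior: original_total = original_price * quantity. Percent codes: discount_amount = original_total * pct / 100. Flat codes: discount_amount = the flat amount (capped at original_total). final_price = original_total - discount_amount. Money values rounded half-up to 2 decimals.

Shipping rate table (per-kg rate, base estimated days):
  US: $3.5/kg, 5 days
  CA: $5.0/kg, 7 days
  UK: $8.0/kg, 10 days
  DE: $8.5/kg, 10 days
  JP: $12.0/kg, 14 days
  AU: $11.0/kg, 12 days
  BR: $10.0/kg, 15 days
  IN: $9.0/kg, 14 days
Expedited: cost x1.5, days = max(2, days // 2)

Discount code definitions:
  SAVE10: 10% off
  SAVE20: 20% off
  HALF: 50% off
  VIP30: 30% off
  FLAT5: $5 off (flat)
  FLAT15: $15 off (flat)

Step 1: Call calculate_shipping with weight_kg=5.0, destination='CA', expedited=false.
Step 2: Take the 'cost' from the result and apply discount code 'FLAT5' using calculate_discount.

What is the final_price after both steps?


Step 1: calculate_shipping(weight_kg=5.0, destination=CA, expedited=false)
  Rate for CA: $5.0/kg, base 7 days
  cost = 5.0 * 5.0 = 25 -> 25.00
  expedited not set/false: estimated_days = 7
  -> cost = 25.00 USD
Step 2: calculate_discount(original_price=25.0, discount_code=FLAT5, quantity=1)
  original_total = 25.0 * 1 = 25.00
  FLAT5 = $5 flat: discount_amount = min(5.00, 25.00) = 5.00
  final_price = 25.00 - 5.00 = 20.00
  -> final_price = 20.00
$20.00


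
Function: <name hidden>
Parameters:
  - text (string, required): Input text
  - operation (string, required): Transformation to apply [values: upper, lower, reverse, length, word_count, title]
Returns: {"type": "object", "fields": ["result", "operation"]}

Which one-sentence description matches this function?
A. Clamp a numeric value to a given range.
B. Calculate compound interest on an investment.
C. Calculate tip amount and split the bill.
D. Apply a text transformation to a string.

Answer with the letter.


Parameters text, operation and return ["result", "operation"] fit: Apply a text transformation to a string.
D


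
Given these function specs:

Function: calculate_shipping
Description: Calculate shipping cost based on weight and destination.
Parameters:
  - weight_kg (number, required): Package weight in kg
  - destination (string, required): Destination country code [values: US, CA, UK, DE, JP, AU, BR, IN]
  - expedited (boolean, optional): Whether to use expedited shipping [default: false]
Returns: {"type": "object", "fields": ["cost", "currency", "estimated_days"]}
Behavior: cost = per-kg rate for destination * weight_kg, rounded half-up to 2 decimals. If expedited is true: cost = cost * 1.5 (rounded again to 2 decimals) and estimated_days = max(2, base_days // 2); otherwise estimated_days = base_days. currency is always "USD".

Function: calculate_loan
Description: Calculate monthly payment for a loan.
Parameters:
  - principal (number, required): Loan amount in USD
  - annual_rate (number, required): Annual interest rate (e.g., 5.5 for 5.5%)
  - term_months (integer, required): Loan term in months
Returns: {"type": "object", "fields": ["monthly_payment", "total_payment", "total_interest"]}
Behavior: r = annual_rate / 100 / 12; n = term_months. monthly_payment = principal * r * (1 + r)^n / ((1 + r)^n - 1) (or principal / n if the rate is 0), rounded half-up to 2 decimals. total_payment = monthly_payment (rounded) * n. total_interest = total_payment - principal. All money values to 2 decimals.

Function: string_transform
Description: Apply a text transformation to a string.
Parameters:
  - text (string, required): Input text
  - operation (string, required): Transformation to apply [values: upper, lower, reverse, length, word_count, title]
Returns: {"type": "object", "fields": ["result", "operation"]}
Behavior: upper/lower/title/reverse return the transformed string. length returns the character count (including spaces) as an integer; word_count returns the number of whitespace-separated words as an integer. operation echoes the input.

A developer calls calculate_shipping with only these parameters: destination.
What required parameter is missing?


Required parameters: weight_kg, destination
Provided: destination
Missing: weight_kg
weight_kg


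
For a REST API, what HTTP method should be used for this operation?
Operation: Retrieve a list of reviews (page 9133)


GET = read, POST = create, PUT = update/replace, DELETE = remove
This operation is a read.
GET


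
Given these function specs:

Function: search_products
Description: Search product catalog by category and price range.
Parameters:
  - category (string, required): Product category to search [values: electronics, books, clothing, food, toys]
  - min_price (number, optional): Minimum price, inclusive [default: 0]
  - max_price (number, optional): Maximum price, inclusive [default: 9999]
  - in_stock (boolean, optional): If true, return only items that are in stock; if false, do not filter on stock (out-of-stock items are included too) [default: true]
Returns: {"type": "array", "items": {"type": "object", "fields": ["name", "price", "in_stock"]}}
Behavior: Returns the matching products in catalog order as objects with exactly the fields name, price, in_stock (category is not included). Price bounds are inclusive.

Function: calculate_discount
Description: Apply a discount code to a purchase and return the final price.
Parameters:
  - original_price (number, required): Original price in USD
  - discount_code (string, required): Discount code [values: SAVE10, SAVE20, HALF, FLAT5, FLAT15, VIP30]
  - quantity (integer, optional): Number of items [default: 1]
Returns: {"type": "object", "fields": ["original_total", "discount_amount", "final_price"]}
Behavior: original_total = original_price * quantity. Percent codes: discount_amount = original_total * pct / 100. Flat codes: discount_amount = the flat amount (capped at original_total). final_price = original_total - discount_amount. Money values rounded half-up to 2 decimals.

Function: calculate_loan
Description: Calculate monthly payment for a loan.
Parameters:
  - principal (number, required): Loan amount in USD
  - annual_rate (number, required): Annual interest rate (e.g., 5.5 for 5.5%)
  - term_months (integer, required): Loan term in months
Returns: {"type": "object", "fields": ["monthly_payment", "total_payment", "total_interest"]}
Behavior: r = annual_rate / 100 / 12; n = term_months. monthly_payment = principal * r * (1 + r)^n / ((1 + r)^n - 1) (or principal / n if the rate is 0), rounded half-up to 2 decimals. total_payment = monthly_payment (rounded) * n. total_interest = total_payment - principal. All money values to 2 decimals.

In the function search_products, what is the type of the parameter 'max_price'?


The search_products spec declares:
  - max_price (number, optional): Maximum price, inclusive [default: 9999]
Type:
number


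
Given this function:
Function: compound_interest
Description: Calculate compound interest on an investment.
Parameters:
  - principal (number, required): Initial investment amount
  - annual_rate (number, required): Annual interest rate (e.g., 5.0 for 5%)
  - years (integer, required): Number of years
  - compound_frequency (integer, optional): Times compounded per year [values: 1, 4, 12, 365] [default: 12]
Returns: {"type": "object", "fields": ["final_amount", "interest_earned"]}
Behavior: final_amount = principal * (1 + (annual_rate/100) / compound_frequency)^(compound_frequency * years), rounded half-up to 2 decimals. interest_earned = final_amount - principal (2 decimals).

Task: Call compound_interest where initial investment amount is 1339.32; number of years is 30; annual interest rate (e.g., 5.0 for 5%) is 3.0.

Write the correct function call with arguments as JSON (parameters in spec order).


Mapping each described value to its parameter name:
  'Initial investment amount' -> principal = 1339.32
  'Number of years' -> years = 30
  'Annual interest rate (e.g., 5.0 for 5%)' -> annual_rate = 3.0
compound_interest({"principal": 1339.32, "annual_rate": 3.0, "years": 30})


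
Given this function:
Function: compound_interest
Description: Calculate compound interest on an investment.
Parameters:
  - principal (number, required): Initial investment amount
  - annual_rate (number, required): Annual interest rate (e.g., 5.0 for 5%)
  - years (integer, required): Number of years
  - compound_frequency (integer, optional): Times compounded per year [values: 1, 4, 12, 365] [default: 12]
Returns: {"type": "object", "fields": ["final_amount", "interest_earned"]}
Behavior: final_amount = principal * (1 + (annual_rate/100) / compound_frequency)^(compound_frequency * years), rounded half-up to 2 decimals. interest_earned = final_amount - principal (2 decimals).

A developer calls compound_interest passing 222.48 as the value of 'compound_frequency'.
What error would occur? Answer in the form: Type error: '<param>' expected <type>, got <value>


Spec: 'compound_frequency' is declared as integer; 222.48 is a non-integer number.
Type error: 'compound_frequency' expected integer, got 222.48


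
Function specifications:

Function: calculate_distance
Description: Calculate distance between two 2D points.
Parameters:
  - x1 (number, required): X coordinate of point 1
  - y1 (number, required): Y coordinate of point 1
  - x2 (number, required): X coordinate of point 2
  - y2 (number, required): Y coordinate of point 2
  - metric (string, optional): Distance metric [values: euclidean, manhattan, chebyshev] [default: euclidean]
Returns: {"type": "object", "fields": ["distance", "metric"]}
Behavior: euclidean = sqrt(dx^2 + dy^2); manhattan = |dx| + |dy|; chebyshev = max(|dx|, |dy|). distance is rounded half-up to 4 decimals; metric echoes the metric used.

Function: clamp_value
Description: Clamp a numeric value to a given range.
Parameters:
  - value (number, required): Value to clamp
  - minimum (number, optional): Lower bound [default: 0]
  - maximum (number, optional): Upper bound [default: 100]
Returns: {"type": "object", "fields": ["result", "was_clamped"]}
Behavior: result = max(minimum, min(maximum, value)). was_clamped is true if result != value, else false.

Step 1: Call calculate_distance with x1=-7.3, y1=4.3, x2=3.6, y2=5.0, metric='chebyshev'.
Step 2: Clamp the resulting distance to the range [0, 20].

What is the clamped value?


Step 1: calculate_distance (chebyshev)
  |dx| = |3.6 - -7.3| = 10.9; |dy| = |5 - 4.3| = 0.7
  chebyshev: max(10.9, 0.7) = 10.9
  Round to 4 decimals: 10.9
  -> distance = 10.9
Step 2: clamp_value(value=10.9, minimum=0, maximum=20)
  result = max(0, min(20, 10.9)) = max(0, 10.9) = 10.9
  was_clamped = (10.9 != 10.9) = false
  -> result = 10.9
10.9


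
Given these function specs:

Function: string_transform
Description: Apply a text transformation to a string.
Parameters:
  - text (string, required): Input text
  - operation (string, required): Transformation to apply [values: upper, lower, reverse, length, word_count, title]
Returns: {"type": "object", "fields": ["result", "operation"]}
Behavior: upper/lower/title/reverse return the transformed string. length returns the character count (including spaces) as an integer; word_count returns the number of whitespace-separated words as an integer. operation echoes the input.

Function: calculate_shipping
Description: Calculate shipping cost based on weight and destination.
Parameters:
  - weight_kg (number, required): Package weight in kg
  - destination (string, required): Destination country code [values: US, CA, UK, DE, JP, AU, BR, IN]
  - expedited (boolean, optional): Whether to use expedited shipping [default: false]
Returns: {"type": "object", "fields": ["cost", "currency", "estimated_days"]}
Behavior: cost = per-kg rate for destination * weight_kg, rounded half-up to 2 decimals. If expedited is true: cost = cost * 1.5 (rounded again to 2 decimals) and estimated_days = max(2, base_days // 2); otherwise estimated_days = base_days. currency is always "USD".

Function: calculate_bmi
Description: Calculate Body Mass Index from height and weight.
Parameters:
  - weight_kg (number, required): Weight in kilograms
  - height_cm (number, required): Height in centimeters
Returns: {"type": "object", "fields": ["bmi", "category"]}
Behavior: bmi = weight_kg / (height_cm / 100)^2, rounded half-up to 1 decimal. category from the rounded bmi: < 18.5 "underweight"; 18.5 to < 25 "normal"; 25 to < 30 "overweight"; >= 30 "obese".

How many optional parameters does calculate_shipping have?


Parameters of calculate_shipping: weight_kg (required), destination (required), expedited (optional)
Optional count:
1


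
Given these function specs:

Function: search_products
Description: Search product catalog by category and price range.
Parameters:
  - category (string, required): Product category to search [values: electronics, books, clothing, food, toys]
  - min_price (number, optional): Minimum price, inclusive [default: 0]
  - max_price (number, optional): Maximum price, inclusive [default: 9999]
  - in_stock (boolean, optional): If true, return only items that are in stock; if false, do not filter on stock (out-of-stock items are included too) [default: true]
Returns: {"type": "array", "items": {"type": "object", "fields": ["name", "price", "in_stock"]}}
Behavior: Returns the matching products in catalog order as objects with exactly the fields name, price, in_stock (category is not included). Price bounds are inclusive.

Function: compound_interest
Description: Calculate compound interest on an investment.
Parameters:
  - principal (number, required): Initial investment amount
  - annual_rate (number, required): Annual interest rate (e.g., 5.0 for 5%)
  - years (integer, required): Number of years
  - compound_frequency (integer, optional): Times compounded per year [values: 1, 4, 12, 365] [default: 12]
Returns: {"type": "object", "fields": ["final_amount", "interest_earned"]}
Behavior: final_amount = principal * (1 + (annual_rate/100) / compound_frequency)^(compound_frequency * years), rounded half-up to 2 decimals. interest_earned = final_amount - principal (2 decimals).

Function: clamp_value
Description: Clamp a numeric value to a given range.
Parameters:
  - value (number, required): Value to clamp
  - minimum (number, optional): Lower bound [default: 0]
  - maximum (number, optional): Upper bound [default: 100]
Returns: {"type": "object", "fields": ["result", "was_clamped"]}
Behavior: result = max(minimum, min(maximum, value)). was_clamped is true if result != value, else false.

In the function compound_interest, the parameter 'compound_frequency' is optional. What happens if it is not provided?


The compound_interest spec declares:
  - compound_frequency (integer, optional): Times compounded per year [values: 1, 4, 12, 365] [default: 12]
It defaults to 12


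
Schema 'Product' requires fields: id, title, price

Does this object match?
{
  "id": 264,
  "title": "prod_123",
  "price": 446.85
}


Checking required fields... All present.
Valid - all required fields present


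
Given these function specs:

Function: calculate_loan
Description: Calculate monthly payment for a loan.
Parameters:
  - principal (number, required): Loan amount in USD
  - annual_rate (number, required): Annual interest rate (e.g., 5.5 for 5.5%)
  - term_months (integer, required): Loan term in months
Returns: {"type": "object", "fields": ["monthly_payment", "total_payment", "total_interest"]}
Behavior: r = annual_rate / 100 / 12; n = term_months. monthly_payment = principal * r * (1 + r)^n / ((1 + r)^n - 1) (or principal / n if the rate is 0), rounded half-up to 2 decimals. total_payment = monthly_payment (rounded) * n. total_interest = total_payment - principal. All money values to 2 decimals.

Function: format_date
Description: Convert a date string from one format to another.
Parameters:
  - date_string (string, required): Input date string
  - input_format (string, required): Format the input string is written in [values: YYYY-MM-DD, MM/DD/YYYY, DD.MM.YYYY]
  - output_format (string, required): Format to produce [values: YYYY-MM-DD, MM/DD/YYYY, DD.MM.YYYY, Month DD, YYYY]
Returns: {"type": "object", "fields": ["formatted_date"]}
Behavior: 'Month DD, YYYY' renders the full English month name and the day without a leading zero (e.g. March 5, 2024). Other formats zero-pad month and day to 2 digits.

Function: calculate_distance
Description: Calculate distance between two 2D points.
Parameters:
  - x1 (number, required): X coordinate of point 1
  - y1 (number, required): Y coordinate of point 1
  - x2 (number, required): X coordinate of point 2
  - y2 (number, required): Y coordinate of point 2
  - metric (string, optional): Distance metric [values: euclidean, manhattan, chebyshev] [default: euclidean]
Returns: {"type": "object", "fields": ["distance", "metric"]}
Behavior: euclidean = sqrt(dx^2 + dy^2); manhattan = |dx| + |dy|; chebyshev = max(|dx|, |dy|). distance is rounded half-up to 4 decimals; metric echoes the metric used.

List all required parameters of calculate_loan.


Parameters of calculate_loan and their required/optional flag:
  principal: required
  annual_rate: required
  term_months: required
annual_rate, principal, term_months


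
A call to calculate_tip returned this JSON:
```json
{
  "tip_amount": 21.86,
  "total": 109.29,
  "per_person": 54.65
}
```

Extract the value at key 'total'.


109.29


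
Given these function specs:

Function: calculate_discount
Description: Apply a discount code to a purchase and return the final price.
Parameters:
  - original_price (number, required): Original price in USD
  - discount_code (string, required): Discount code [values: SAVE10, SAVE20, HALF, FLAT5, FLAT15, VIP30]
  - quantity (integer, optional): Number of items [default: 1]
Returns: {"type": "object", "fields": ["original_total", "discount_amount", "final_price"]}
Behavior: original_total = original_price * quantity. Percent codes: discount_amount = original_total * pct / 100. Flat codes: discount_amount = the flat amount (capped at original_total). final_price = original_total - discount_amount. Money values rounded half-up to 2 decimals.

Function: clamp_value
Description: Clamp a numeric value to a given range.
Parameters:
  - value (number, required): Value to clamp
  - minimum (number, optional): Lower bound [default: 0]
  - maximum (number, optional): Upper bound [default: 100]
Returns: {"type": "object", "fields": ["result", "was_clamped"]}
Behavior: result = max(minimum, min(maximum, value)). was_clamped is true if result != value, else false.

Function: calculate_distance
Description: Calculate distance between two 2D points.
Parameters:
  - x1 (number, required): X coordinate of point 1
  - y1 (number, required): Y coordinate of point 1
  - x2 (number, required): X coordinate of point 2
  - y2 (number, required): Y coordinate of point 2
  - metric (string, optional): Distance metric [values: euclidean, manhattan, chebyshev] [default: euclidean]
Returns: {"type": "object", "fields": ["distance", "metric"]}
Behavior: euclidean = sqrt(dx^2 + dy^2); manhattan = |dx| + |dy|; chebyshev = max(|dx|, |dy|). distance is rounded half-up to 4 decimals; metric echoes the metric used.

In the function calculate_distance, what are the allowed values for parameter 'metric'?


The calculate_distance spec declares:
  - metric (string, optional): Distance metric [values: euclidean, manhattan, chebyshev] [default: euclidean]
Allowed values:
euclidean, manhattan, chebyshev


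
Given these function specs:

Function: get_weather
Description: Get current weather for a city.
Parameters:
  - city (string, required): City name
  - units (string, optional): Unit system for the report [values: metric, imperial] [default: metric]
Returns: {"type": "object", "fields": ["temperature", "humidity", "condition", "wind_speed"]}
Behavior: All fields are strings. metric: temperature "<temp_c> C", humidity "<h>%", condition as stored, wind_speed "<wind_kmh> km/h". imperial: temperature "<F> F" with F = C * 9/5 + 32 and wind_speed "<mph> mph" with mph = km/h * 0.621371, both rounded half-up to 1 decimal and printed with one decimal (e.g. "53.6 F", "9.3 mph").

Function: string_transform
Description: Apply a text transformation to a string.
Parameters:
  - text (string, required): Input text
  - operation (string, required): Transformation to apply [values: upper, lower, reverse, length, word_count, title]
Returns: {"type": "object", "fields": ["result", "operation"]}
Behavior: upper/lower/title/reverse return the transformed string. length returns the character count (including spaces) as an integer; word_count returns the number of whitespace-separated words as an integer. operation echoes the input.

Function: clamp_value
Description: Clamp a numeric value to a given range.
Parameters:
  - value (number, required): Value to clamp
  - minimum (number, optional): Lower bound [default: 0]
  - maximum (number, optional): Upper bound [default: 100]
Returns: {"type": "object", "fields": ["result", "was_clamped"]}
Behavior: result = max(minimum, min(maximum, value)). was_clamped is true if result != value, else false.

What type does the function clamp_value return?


The clamp_value spec declares Returns: {"type": "object", "fields": ["result", "was_clamped"]}
Type:
object
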